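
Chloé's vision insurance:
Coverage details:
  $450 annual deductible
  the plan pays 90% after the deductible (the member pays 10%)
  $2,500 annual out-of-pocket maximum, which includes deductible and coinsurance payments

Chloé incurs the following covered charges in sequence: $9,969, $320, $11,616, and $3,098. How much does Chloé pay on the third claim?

$1,066.10

Claim 1 — $9,969: $450 to deductible, leaving $9,519; member's 10% is $951.90. Member pays $1,401.90; OOP now $1,401.90.
Claim 2 — $320: deductible already satisfied, so member's share is 10% × $320 = $32. Member pays $32; OOP now $1,433.90.
Claim 3 — $11,616: 10% coinsurance on $11,616 = $1,161.60. OOP would hit $2,595.50 > $2,500, so the cap limits the member to $2,500 − $1,433.90 = $1,066.10.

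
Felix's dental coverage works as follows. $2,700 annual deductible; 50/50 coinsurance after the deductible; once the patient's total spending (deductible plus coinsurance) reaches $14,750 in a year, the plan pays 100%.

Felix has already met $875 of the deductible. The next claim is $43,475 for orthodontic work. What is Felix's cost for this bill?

$13,875

Deductible still to meet: $2,700 − $875 = $1,825.
The remaining $41,650 (= $43,475 − $1,825) moves to coinsurance.
Patient's 50% share of $41,650 is $20,825.
That puts the patient's cost at $1,825 + $20,825 = $22,650 before any cap.
That would bring total out-of-pocket to $23,525, past the $14,750 cap. The patient is capped at $14,750 − $875 = $13,875 on this claim.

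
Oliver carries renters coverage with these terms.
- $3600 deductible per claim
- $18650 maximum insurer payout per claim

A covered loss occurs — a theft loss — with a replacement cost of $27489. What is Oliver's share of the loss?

Subtract the deductible: $27489 − $3600 = $23889.
Since $23889 > $18650, the payout is capped at $18650.
The tenant bears the rest of the original loss: $27489 − $18650 = $8839.

$8839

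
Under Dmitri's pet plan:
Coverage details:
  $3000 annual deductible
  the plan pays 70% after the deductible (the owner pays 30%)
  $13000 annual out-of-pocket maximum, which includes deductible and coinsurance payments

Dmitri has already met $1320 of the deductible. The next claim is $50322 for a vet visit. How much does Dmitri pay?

$11680

Remaining deductible: $3000 − $1320 = $1680.
The remaining $48642 (= $50322 − $1680) moves to coinsurance.
Coinsurance: $48642 × 30% = $14592.60.
Owner responsibility before any cap: $1680 + $14592.60 = $16272.60.
That would bring total out-of-pocket to $17592.60, past the $13000 cap. The owner is capped at $13000 − $1320 = $11680 on this claim.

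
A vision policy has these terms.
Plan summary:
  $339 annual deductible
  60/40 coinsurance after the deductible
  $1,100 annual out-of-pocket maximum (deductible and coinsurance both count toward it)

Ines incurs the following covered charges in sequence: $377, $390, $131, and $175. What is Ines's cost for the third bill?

Claim 1 ($377): $339 to deductible, leaving $38; coinsurance $38 × 40% = $15.20. Member owes $354.20 (running OOP $354.20).
Claim 2 ($390): 40% coinsurance on $390 = $156. Member owes $156 (running OOP $510.20).
Claim 3 ($131): deductible met; 40% of $131 = $52.40. Cost to member: $52.40. OOP to date $562.60.

$52.40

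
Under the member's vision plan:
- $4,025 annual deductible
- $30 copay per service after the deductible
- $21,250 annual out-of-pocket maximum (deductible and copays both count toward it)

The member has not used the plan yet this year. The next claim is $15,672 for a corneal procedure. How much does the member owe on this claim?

The full $4,025 deductible is still open; $4,025 of this bill applies to it.
The remaining $11,647 (= $15,672 − $4,025) moves to the copay.
Copay on this service: $30.
Member responsibility before any cap: $4,025 + $30 = $4,055.
Total out-of-pocket so far would be $0 + $4,055 = $4,055, below the $21,250 cap — no reduction.

$4,055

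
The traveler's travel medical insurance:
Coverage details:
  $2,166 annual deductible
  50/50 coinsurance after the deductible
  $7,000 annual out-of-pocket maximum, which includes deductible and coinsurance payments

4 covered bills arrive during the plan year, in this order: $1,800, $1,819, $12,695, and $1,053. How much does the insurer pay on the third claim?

#1 ($1,800): all of it applies to the deductible. Traveler owes $1,800 (running OOP $1,800). Insurer: $1,800 − $1,800 = $0.
#2 ($1,819): $366 to deductible, leaving $1,453; 50% of $1,453 = $726.50. Traveler pays $1,092.50; OOP now $2,892.50. Plan pays $1,819 − $1,092.50 = $726.50.
#3 ($12,695): 50% coinsurance on $12,695 = $6,347.50. That would push OOP to $9,240, over the $7,000 cap, so traveler pays $7,000 − $2,892.50 = $4,107.50. Insurer: $12,695 − $4,107.50 = $8,587.50.

$8,587.50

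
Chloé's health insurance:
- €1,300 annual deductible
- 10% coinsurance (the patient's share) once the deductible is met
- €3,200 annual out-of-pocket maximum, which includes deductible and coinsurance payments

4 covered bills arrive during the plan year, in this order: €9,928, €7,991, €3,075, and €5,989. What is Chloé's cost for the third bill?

€238.10

#1 (€9,928): €1,300 finishes the deductible; €8,628 goes to coinsurance; patient's 10% is €862.80. Patient owes €2,162.80 (running OOP €2,162.80).
#2 (€7,991): 10% coinsurance on €7,991 = €799.10. Patient pays €799.10; OOP now €2,961.90.
#3 (€3,075): 10% coinsurance on €3,075 = €307.50. OOP would hit €3,269.40 > €3,200, so the cap limits the patient to €3,200 − €2,961.90 = €238.10.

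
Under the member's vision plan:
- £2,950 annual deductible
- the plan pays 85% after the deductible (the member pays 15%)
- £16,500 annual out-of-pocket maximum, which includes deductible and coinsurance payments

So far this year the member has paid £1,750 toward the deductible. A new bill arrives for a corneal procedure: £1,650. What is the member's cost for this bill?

£1,267.50

Deductible still to meet: £2,950 − £1,750 = £1,200.
After the £1,200 deductible portion, £1,650 − £1,200 = £450 is subject to coinsurance.
15% of £450 = £67.50 falls to the member.
So the member owes £1,200 + £67.50 = £1,267.50 before any cap.
Year-to-date out-of-pocket becomes £1,750 + £1,267.50 = £3,017.50, still under the £16,500 maximum, so no cap applies.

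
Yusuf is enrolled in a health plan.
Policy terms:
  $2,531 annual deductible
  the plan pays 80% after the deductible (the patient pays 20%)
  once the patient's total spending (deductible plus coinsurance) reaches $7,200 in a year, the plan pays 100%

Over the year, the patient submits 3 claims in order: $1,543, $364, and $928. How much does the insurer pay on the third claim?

Claim 1 — $1,543: entire amount goes to the deductible. Cost to patient: $1,543. OOP to date $1,543. Insurer: $1,543 − $1,543 = $0.
Claim 2 — $364: all of it applies to the deductible. Patient pays $364; OOP now $1,907. Plan pays $364 − $364 = $0.
Claim 3 — $928: deductible takes $624, $304 remains; coinsurance $304 × 20% = $60.80. Patient owes $684.80 (running OOP $2,591.80). Plan pays $928 − $684.80 = $243.20.

$243.20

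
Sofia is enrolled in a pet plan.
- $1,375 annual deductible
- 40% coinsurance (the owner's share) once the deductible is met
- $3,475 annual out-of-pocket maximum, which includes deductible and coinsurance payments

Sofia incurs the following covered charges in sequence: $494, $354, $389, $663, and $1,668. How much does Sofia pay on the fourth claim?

$348

Claim 1 ($494): fully absorbed by the deductible. Cost to owner: $494. OOP to date $494.
Claim 2 ($354): all of it applies to the deductible. Owner owes $354 (running OOP $848).
Claim 3 ($389): entire amount goes to the deductible. Owner pays $389; OOP now $1,237.
Claim 4 ($663): deductible takes $138, $525 remains; owner's 40% is $210. Owner pays $348; OOP now $1,585.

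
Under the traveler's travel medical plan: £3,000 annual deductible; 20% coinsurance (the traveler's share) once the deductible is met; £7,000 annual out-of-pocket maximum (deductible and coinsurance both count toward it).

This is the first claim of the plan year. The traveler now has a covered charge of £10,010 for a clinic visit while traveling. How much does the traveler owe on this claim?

The full £3,000 deductible is still open; £3,000 of this bill applies to it.
That leaves £10,010 − £3,000 = £7,010 for coinsurance.
Coinsurance: £7,010 × 20% = £1,402.
So the traveler owes £3,000 + £1,402 = £4,402 before any cap.
Total out-of-pocket so far would be £0 + £4,402 = £4,402, below the £7,000 cap — no reduction.

£4,402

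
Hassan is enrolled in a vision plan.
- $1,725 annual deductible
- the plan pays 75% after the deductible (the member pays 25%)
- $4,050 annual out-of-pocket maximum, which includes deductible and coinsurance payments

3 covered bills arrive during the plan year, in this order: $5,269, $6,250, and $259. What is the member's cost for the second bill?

Bill 1, $5,269: deductible takes $1,725, $3,544 remains; member's 25% is $886. Member pays $2,611; OOP now $2,611.
Bill 2, $6,250: 25% coinsurance on $6,250 = $1,562.50. OOP would hit $4,173.50 > $4,050, so the cap limits the member to $4,050 − $2,611 = $1,439.

$1,439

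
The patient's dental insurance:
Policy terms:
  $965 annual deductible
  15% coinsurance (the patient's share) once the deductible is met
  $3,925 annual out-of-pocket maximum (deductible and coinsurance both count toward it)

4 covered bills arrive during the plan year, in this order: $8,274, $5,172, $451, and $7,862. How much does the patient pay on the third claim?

Bill 1, $8,274: $965 to deductible, leaving $7,309; coinsurance $7,309 × 15% = $1,096.35. Patient pays $2,061.35; OOP now $2,061.35.
Bill 2, $5,172: deductible met; 15% of $5,172 = $775.80. Patient owes $775.80 (running OOP $2,837.15).
Bill 3, $451: 15% coinsurance on $451 = $67.65. Cost to patient: $67.65. OOP to date $2,904.80.

$67.65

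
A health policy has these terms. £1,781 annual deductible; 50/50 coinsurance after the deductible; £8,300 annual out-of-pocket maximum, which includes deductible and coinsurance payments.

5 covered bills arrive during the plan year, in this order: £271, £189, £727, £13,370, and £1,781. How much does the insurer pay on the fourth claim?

£6,388

Claim 1 — £271: entire amount goes to the deductible. Patient owes £271 (running OOP £271). Plan pays £271 − £271 = £0.
Claim 2 — £189: entire amount goes to the deductible. Patient owes £189 (running OOP £460). Plan pays £189 − £189 = £0.
Claim 3 — £727: entire amount goes to the deductible. Patient owes £727 (running OOP £1,187). Plan pays £727 − £727 = £0.
Claim 4 — £13,370: deductible takes £594, £12,776 remains; patient's 50% is £6,388. Patient owes £6,982 (running OOP £8,169). Plan pays £13,370 − £6,982 = £6,388.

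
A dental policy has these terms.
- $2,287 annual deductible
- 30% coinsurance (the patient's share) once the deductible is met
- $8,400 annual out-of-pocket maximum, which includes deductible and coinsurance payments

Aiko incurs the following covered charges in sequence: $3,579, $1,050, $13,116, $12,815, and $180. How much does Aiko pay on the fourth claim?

$1,475.60

#1 ($3,579): $2,287 finishes the deductible; $1,292 goes to coinsurance; patient's 30% is $387.60. Patient pays $2,674.60; OOP now $2,674.60.
#2 ($1,050): deductible met; 30% of $1,050 = $315. Patient pays $315; OOP now $2,989.60.
#3 ($13,116): deductible met; 30% of $13,116 = $3,934.80. Patient pays $3,934.80; OOP now $6,924.40.
#4 ($12,815): deductible met; 30% of $12,815 = $3,844.50. Adding that to $6,924.40 gives $10,768.90, past the $8,400 cap; patient pays only $8,400 − $6,924.40 = $1,475.60.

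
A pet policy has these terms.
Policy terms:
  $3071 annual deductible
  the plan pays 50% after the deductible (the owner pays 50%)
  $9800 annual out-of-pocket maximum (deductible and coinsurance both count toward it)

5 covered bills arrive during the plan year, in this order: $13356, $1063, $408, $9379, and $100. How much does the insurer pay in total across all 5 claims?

Claim 1 — $13356: $3071 to deductible, leaving $10285; owner's 50% is $5142.50. Cost to owner: $8213.50. OOP to date $8213.50. Plan pays $13356 − $8213.50 = $5142.50.
Claim 2 — $1063: deductible already satisfied, so owner's share is 50% × $1063 = $531.50. Cost to owner: $531.50. OOP to date $8745. Plan pays $1063 − $531.50 = $531.50.
Claim 3 — $408: deductible met; 50% of $408 = $204. Owner owes $204 (running OOP $8949). Plan pays $408 − $204 = $204.
Claim 4 — $9379: deductible met; 50% of $9379 = $4689.50. OOP would hit $13638.50 > $9800, so the cap limits the owner to $9800 − $8949 = $851. Plan pays $9379 − $851 = $8528.
Claim 5 — $100: 50% coinsurance on $100 = $50. Adding that to $9800 gives $9850, past the $9800 cap; owner pays only $9800 − $9800 = $0. Plan pays $100 − $0 = $100.
Insurer total = bills − owner's total = $24306 − $9800 = $14506.

$14506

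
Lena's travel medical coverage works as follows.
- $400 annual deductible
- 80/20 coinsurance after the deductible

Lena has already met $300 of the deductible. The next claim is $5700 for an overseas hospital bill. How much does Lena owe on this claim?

$1220

Deductible still to meet: $400 − $300 = $100.
The remaining $5600 (= $5700 − $100) moves to coinsurance.
20% of $5600 = $1120 falls to the traveler.
Traveler responsibility: $100 + $1120 = $1220.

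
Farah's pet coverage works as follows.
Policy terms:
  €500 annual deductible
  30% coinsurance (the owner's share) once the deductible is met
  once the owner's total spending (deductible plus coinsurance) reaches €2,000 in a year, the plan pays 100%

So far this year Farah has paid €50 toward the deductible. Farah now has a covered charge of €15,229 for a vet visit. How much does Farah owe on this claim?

Remaining deductible: €500 − €50 = €450.
After the €450 deductible portion, €15,229 − €450 = €14,779 is subject to coinsurance.
Coinsurance: €14,779 × 30% = €4,433.70.
So the owner owes €450 + €4,433.70 = €4,883.70 before any cap.
Year-to-date out-of-pocket would reach €50 + €4,883.70 = €4,933.70, above the €2,000 maximum, so the owner pays only €2,000 − €50 = €1,950.

€1,950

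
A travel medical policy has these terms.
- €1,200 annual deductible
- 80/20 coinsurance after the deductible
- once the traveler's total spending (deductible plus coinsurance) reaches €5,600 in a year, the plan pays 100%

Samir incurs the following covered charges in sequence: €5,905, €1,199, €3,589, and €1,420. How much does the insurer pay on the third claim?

€2,871.20

#1 (€5,905): €1,200 to deductible, leaving €4,705; coinsurance €4,705 × 20% = €941. Cost to traveler: €2,141. OOP to date €2,141. Plan pays €5,905 − €2,141 = €3,764.
#2 (€1,199): 20% coinsurance on €1,199 = €239.80. Traveler owes €239.80 (running OOP €2,380.80). Insurer: €1,199 − €239.80 = €959.20.
#3 (€3,589): 20% coinsurance on €3,589 = €717.80. Traveler pays €717.80; OOP now €3,098.60. Insurer: €3,589 − €717.80 = €2,871.20.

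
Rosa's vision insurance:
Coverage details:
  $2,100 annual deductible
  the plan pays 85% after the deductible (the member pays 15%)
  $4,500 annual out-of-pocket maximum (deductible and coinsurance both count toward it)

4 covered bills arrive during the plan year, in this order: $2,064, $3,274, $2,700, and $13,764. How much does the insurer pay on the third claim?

Bill 1, $2,064: entire amount goes to the deductible. Member owes $2,064 (running OOP $2,064). Insurer: $2,064 − $2,064 = $0.
Bill 2, $3,274: $36 finishes the deductible; $3,238 goes to coinsurance; 15% of $3,238 = $485.70. Member pays $521.70; OOP now $2,585.70. Insurer: $3,274 − $521.70 = $2,752.30.
Bill 3, $2,700: deductible already satisfied, so member's share is 15% × $2,700 = $405. Member owes $405 (running OOP $2,990.70). Plan pays $2,700 − $405 = $2,295.

$2,295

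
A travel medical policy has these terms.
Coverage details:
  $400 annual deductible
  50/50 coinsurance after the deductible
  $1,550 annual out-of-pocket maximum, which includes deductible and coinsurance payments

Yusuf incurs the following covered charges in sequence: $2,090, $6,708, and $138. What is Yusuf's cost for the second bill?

Claim 1 ($2,090): $400 to deductible, leaving $1,690; 50% of $1,690 = $845. Traveler owes $1,245 (running OOP $1,245).
Claim 2 ($6,708): 50% coinsurance on $6,708 = $3,354. That would push OOP to $4,599, over the $1,550 cap, so traveler pays $1,550 − $1,245 = $305.

$305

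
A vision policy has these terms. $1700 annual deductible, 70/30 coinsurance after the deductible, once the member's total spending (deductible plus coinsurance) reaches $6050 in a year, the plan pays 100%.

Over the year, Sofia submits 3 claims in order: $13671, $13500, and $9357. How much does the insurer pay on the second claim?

$12741.30

Claim 1 — $13671: $1700 finishes the deductible; $11971 goes to coinsurance; member's 30% is $3591.30. Member pays $5291.30; OOP now $5291.30. Plan pays $13671 − $5291.30 = $8379.70.
Claim 2 — $13500: deductible met; 30% of $13500 = $4050. That would push OOP to $9341.30, over the $6050 cap, so member pays $6050 − $5291.30 = $758.70. Insurer: $13500 − $758.70 = $12741.30.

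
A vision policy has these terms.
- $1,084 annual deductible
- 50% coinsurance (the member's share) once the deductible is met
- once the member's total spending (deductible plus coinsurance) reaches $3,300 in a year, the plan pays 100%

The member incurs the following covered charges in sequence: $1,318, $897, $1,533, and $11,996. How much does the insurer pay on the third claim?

Bill 1, $1,318: $1,084 to deductible, leaving $234; 50% of $234 = $117. Member owes $1,201 (running OOP $1,201). Insurer: $1,318 − $1,201 = $117.
Bill 2, $897: deductible met; 50% of $897 = $448.50. Member pays $448.50; OOP now $1,649.50. Plan pays $897 − $448.50 = $448.50.
Bill 3, $1,533: deductible already satisfied, so member's share is 50% × $1,533 = $766.50. Member owes $766.50 (running OOP $2,416). Insurer: $1,533 − $766.50 = $766.50.

$766.50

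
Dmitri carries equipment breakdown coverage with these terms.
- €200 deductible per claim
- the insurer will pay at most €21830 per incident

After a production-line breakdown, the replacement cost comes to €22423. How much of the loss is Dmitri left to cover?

Less the €200 deductible: €22423 − €200 = €22223.
€22223 exceeds the €21830 limit, so the insurer pays the limit: €21830.
Business owner's share is the uncovered remainder: €22423 − €21830 = €593.

€593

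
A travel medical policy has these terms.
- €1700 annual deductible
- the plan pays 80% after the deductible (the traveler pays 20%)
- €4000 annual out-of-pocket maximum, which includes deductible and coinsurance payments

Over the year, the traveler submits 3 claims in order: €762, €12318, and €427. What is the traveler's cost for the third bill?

€24

Claim 1 — €762: entire amount goes to the deductible. Traveler pays €762; OOP now €762.
Claim 2 — €12318: €938 to deductible, leaving €11380; traveler's 20% is €2276. Cost to traveler: €3214. OOP to date €3976.
Claim 3 — €427: deductible met; 20% of €427 = €85.40. OOP would hit €4061.40 > €4000, so the cap limits the traveler to €4000 − €3976 = €24.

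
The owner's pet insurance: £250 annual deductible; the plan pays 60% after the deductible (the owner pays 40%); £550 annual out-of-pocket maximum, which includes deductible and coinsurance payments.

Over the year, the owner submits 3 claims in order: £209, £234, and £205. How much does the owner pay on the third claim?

£82

Claim 1 — £209: entire amount goes to the deductible. Cost to owner: £209. OOP to date £209.
Claim 2 — £234: £41 to deductible, leaving £193; 40% of £193 = £77.20. Cost to owner: £118.20. OOP to date £327.20.
Claim 3 — £205: 40% coinsurance on £205 = £82. Cost to owner: £82. OOP to date £409.20.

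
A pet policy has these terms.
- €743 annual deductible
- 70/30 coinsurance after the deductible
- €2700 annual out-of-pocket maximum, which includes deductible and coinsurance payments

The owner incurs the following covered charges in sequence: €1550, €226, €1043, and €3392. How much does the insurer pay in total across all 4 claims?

#1 (€1550): €743 to deductible, leaving €807; owner's 30% is €242.10. Owner pays €985.10; OOP now €985.10. Plan pays €1550 − €985.10 = €564.90.
#2 (€226): 30% coinsurance on €226 = €67.80. Owner owes €67.80 (running OOP €1052.90). Plan pays €226 − €67.80 = €158.20.
#3 (€1043): 30% coinsurance on €1043 = €312.90. Cost to owner: €312.90. OOP to date €1365.80. Plan pays €1043 − €312.90 = €730.10.
#4 (€3392): 30% coinsurance on €3392 = €1017.60. Owner owes €1017.60 (running OOP €2383.40). Insurer: €3392 − €1017.60 = €2374.40.
Insurer total: €564.90 + €158.20 + €730.10 + €2374.40 = €3827.60.

€3827.60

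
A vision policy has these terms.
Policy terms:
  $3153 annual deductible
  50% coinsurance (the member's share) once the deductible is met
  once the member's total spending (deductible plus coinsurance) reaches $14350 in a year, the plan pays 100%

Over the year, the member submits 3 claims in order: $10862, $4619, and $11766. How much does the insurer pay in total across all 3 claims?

$12897

Claim 1 ($10862): deductible takes $3153, $7709 remains; coinsurance $7709 × 50% = $3854.50. Cost to member: $7007.50. OOP to date $7007.50. Insurer: $10862 − $7007.50 = $3854.50.
Claim 2 ($4619): deductible met; 50% of $4619 = $2309.50. Member owes $2309.50 (running OOP $9317). Insurer: $4619 − $2309.50 = $2309.50.
Claim 3 ($11766): deductible met; 50% of $11766 = $5883. OOP would hit $15200 > $14350, so the cap limits the member to $14350 − $9317 = $5033. Plan pays $11766 − $5033 = $6733.
Insurer total = bills − member's total = $27247 − $14350 = $12897.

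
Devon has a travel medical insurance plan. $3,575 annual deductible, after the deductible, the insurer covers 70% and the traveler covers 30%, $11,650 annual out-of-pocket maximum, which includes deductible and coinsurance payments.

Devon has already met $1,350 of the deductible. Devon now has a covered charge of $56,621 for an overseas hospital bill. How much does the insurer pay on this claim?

Deductible still to meet: $3,575 − $1,350 = $2,225.
The remaining $54,396 (= $56,621 − $2,225) moves to coinsurance.
Coinsurance: $54,396 × 30% = $16,318.80.
Traveler responsibility before any cap: $2,225 + $16,318.80 = $18,543.80.
Year-to-date out-of-pocket would reach $1,350 + $18,543.80 = $19,893.80, above the $11,650 maximum, so the traveler pays only $11,650 − $1,350 = $10,300.
The plan picks up $56,621 − $10,300 = $46,321.

$46,321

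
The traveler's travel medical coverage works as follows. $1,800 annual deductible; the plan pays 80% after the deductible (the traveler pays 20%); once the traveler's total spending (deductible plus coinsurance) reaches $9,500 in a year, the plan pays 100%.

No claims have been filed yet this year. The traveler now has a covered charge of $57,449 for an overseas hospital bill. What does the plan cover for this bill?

$47,949

The full $1,800 deductible is still open; $1,800 of this bill applies to it.
The remaining $55,649 (= $57,449 − $1,800) moves to coinsurance.
20% of $55,649 = $11,129.80 falls to the traveler.
So the traveler owes $1,800 + $11,129.80 = $12,929.80 before any cap.
That would bring total out-of-pocket to $12,929.80, past the $9,500 cap. The traveler is capped at $9,500 − $0 = $9,500 on this claim.
Insurer pays the balance: $57,449 − $9,500 = $47,949.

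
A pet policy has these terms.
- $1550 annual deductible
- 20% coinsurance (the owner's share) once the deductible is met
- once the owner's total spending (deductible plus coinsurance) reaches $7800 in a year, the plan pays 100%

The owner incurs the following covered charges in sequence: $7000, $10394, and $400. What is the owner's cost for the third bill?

#1 ($7000): $1550 to deductible, leaving $5450; coinsurance $5450 × 20% = $1090. Owner owes $2640 (running OOP $2640).
#2 ($10394): deductible met; 20% of $10394 = $2078.80. Owner owes $2078.80 (running OOP $4718.80).
#3 ($400): 20% coinsurance on $400 = $80. Owner pays $80; OOP now $4798.80.

$80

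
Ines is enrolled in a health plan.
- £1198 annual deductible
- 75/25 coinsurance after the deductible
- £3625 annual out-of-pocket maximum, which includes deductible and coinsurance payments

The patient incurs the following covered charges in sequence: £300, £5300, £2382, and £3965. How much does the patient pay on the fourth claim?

£731

Claim 1 (£300): entire amount goes to the deductible. Cost to patient: £300. OOP to date £300.
Claim 2 (£5300): £898 to deductible, leaving £4402; 25% of £4402 = £1100.50. Cost to patient: £1998.50. OOP to date £2298.50.
Claim 3 (£2382): deductible already satisfied, so patient's share is 25% × £2382 = £595.50. Cost to patient: £595.50. OOP to date £2894.
Claim 4 (£3965): deductible met; 25% of £3965 = £991.25. Adding that to £2894 gives £3885.25, past the £3625 cap; patient pays only £3625 − £2894 = £731.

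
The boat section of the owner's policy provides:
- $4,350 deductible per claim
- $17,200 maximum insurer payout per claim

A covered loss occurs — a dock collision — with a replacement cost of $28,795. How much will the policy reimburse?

$17,200

After the deductible, $28,795 − $4,350 = $24,445 remains.
Since $24,445 > $17,200, the payout is capped at $17,200.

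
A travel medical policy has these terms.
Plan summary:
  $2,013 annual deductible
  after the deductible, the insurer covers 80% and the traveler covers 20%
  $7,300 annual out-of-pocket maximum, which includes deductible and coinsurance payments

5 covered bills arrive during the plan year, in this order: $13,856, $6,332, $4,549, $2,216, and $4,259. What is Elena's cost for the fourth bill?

Claim 1 — $13,856: $2,013 to deductible, leaving $11,843; traveler's 20% is $2,368.60. Cost to traveler: $4,381.60. OOP to date $4,381.60.
Claim 2 — $6,332: deductible met; 20% of $6,332 = $1,266.40. Traveler pays $1,266.40; OOP now $5,648.
Claim 3 — $4,549: deductible met; 20% of $4,549 = $909.80. Cost to traveler: $909.80. OOP to date $6,557.80.
Claim 4 — $2,216: deductible already satisfied, so traveler's share is 20% × $2,216 = $443.20. Traveler owes $443.20 (running OOP $7,001).

$443.20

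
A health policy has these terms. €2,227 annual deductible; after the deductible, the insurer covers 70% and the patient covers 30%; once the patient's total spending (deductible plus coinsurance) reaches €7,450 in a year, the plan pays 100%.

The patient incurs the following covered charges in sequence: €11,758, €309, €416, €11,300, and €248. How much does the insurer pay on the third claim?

Claim 1 — €11,758: deductible takes €2,227, €9,531 remains; patient's 30% is €2,859.30. Patient owes €5,086.30 (running OOP €5,086.30). Plan pays €11,758 − €5,086.30 = €6,671.70.
Claim 2 — €309: deductible already satisfied, so patient's share is 30% × €309 = €92.70. Patient pays €92.70; OOP now €5,179. Plan pays €309 − €92.70 = €216.30.
Claim 3 — €416: deductible met; 30% of €416 = €124.80. Cost to patient: €124.80. OOP to date €5,303.80. Insurer: €416 − €124.80 = €291.20.

€291.20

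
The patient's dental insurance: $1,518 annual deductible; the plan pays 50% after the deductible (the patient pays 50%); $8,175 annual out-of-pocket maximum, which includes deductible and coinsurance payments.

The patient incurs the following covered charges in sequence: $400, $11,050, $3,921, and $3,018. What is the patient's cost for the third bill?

Claim 1 — $400: all of it applies to the deductible. Patient owes $400 (running OOP $400).
Claim 2 — $11,050: deductible takes $1,118, $9,932 remains; coinsurance $9,932 × 50% = $4,966. Cost to patient: $6,084. OOP to date $6,484.
Claim 3 — $3,921: deductible met; 50% of $3,921 = $1,960.50. OOP would hit $8,444.50 > $8,175, so the cap limits the patient to $8,175 − $6,484 = $1,691.

$1,691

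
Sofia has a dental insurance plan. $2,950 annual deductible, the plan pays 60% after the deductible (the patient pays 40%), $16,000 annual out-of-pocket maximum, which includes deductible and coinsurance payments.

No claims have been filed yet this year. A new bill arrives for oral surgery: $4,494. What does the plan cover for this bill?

$926.40

The full $2,950 deductible is still open; $2,950 of this bill applies to it.
After the $2,950 deductible portion, $4,494 − $2,950 = $1,544 is subject to coinsurance.
Patient's 40% share of $1,544 is $617.60.
So the patient owes $2,950 + $617.60 = $3,567.60 before any cap.
Cumulative spending $0 + $3,567.60 = $3,567.60 stays under the $16,000 maximum.
The plan picks up $4,494 − $3,567.60 = $926.40.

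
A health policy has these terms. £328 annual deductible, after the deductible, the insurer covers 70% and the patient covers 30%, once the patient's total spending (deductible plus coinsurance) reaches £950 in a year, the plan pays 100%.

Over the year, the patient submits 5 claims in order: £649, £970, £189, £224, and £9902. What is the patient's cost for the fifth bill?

£110.80

Claim 1 — £649: deductible takes £328, £321 remains; patient's 30% is £96.30. Patient pays £424.30; OOP now £424.30.
Claim 2 — £970: deductible already satisfied, so patient's share is 30% × £970 = £291. Patient pays £291; OOP now £715.30.
Claim 3 — £189: deductible met; 30% of £189 = £56.70. Cost to patient: £56.70. OOP to date £772.
Claim 4 — £224: 30% coinsurance on £224 = £67.20. Patient owes £67.20 (running OOP £839.20).
Claim 5 — £9902: 30% coinsurance on £9902 = £2970.60. That would push OOP to £3809.80, over the £950 cap, so patient pays £950 − £839.20 = £110.80.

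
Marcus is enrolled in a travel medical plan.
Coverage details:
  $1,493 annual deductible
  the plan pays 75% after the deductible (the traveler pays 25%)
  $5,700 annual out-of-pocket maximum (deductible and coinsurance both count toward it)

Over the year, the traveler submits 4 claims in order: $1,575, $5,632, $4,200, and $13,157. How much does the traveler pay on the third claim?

$1,050

Claim 1 ($1,575): $1,493 to deductible, leaving $82; 25% of $82 = $20.50. Traveler pays $1,513.50; OOP now $1,513.50.
Claim 2 ($5,632): deductible met; 25% of $5,632 = $1,408. Traveler pays $1,408; OOP now $2,921.50.
Claim 3 ($4,200): deductible met; 25% of $4,200 = $1,050. Traveler pays $1,050; OOP now $3,971.50.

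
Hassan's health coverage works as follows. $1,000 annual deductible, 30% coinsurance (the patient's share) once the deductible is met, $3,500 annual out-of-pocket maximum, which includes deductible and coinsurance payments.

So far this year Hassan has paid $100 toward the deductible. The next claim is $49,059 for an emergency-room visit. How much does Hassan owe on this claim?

Deductible still to meet: $1,000 − $100 = $900.
After the $900 deductible portion, $49,059 − $900 = $48,159 is subject to coinsurance.
Coinsurance: $48,159 × 30% = $14,447.70.
So the patient owes $900 + $14,447.70 = $15,347.70 before any cap.
Year-to-date out-of-pocket would reach $100 + $15,347.70 = $15,447.70, above the $3,500 maximum, so the patient pays only $3,500 − $100 = $3,400.

$3,400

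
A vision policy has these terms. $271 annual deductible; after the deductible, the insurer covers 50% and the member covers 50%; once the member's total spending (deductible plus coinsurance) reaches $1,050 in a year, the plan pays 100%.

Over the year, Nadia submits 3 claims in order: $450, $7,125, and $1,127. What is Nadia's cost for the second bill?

$689.50

Bill 1, $450: $271 finishes the deductible; $179 goes to coinsurance; coinsurance $179 × 50% = $89.50. Member owes $360.50 (running OOP $360.50).
Bill 2, $7,125: 50% coinsurance on $7,125 = $3,562.50. Adding that to $360.50 gives $3,923, past the $1,050 cap; member pays only $1,050 − $360.50 = $689.50.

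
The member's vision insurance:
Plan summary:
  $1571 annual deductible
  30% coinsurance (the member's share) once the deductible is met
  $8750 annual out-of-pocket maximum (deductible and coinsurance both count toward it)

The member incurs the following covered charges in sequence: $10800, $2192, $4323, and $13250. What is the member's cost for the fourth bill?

$2455.80

#1 ($10800): $1571 finishes the deductible; $9229 goes to coinsurance; member's 30% is $2768.70. Member pays $4339.70; OOP now $4339.70.
#2 ($2192): 30% coinsurance on $2192 = $657.60. Member owes $657.60 (running OOP $4997.30).
#3 ($4323): deductible already satisfied, so member's share is 30% × $4323 = $1296.90. Member owes $1296.90 (running OOP $6294.20).
#4 ($13250): deductible already satisfied, so member's share is 30% × $13250 = $3975. Adding that to $6294.20 gives $10269.20, past the $8750 cap; member pays only $8750 − $6294.20 = $2455.80.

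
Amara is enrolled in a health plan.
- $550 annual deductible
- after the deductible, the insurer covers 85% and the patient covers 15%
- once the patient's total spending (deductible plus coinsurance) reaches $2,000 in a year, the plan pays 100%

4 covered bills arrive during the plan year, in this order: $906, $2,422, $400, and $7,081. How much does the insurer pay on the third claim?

$340

Bill 1, $906: deductible takes $550, $356 remains; 15% of $356 = $53.40. Patient pays $603.40; OOP now $603.40. Plan pays $906 − $603.40 = $302.60.
Bill 2, $2,422: deductible met; 15% of $2,422 = $363.30. Patient owes $363.30 (running OOP $966.70). Insurer: $2,422 − $363.30 = $2,058.70.
Bill 3, $400: 15% coinsurance on $400 = $60. Cost to patient: $60. OOP to date $1,026.70. Plan pays $400 − $60 = $340.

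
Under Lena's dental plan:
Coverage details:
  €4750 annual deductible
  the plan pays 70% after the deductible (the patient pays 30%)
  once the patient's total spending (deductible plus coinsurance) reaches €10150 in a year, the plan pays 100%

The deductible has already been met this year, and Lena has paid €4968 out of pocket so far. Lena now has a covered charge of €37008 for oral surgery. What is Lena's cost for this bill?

€5182

With the deductible met, the entire €37008 is subject to coinsurance.
Patient's 30% share of €37008 is €11102.40.
Year-to-date out-of-pocket would reach €4968 + €11102.40 = €16070.40, above the €10150 maximum, so the patient pays only €10150 − €4968 = €5182.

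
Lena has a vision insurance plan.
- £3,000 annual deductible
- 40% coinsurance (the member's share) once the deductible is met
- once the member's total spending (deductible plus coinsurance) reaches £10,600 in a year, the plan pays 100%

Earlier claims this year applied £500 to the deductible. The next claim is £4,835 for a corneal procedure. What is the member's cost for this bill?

Deductible still to meet: £3,000 − £500 = £2,500.
The remaining £2,335 (= £4,835 − £2,500) moves to coinsurance.
Member's 40% share of £2,335 is £934.
Member responsibility before any cap: £2,500 + £934 = £3,434.
Total out-of-pocket so far would be £500 + £3,434 = £3,934, below the £10,600 cap — no reduction.

£3,434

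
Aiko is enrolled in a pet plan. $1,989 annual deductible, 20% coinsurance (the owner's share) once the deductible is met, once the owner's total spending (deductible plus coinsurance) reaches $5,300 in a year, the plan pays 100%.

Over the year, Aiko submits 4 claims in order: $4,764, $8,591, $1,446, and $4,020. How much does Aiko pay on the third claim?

Bill 1, $4,764: deductible takes $1,989, $2,775 remains; 20% of $2,775 = $555. Owner pays $2,544; OOP now $2,544.
Bill 2, $8,591: 20% coinsurance on $8,591 = $1,718.20. Owner pays $1,718.20; OOP now $4,262.20.
Bill 3, $1,446: 20% coinsurance on $1,446 = $289.20. Owner pays $289.20; OOP now $4,551.40.

$289.20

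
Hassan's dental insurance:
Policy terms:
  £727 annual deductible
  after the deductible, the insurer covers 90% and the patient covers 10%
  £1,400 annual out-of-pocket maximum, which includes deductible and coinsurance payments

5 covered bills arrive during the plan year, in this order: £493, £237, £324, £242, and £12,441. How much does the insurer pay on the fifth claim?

Bill 1, £493: all of it applies to the deductible. Patient pays £493; OOP now £493. Plan pays £493 − £493 = £0.
Bill 2, £237: £234 to deductible, leaving £3; coinsurance £3 × 10% = £0.30. Patient pays £234.30; OOP now £727.30. Insurer: £237 − £234.30 = £2.70.
Bill 3, £324: deductible already satisfied, so patient's share is 10% × £324 = £32.40. Patient owes £32.40 (running OOP £759.70). Insurer: £324 − £32.40 = £291.60.
Bill 4, £242: deductible met; 10% of £242 = £24.20. Patient owes £24.20 (running OOP £783.90). Insurer: £242 − £24.20 = £217.80.
Bill 5, £12,441: 10% coinsurance on £12,441 = £1,244.10. That would push OOP to £2,028, over the £1,400 cap, so patient pays £1,400 − £783.90 = £616.10. Insurer: £12,441 − £616.10 = £11,824.90.

£11,824.90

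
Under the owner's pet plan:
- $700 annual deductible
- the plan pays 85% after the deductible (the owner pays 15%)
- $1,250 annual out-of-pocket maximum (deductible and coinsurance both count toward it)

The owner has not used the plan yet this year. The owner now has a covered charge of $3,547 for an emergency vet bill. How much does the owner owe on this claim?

$1,127.05

Nothing has been paid toward the $700 deductible, so the first $700 of this charge is applied there.
After the $700 deductible portion, $3,547 − $700 = $2,847 is subject to coinsurance.
Owner's 15% share of $2,847 is $427.05.
That puts the owner's cost at $700 + $427.05 = $1,127.05 before any cap.
Total out-of-pocket so far would be $0 + $1,127.05 = $1,127.05, below the $1,250 cap — no reduction.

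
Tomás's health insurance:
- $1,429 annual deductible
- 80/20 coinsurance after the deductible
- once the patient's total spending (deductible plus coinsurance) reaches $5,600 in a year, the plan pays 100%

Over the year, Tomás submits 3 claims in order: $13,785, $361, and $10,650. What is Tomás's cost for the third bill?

$1,627.60

Claim 1 — $13,785: deductible takes $1,429, $12,356 remains; coinsurance $12,356 × 20% = $2,471.20. Patient pays $3,900.20; OOP now $3,900.20.
Claim 2 — $361: 20% coinsurance on $361 = $72.20. Patient owes $72.20 (running OOP $3,972.40).
Claim 3 — $10,650: 20% coinsurance on $10,650 = $2,130. That would push OOP to $6,102.40, over the $5,600 cap, so patient pays $5,600 − $3,972.40 = $1,627.60.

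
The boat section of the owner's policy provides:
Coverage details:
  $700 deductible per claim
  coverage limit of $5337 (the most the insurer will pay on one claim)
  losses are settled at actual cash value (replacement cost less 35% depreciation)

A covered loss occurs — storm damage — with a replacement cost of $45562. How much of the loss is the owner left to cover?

Actual cash value after 35% depreciation: $45562 × 65% = $29615.30.
Less the $700 deductible: $29615.30 − $700 = $28915.30.
The $5337 per-incident cap binds; insurer pays $5337.
Out of pocket: $45562 − $5337 = $40225.

$40225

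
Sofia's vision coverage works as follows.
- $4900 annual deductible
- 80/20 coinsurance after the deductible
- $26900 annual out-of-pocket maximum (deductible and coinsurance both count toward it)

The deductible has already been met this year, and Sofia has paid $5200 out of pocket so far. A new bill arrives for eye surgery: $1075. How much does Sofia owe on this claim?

With the deductible met, the entire $1075 is subject to coinsurance.
Coinsurance: $1075 × 20% = $215.
Cumulative spending $5200 + $215 = $5415 stays under the $26900 maximum.

$215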